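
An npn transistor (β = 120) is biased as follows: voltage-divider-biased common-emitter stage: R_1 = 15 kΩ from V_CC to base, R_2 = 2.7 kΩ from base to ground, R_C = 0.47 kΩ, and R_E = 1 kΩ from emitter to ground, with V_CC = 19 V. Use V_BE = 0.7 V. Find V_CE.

Thevenize the base divider: V_Th = V_CC·R_2/(R_1+R_2) = 19×2.7/17.7 = 2.9 V, R_Th = R_1‖R_2 = 2.29 kΩ.
Base-emitter loop: V_Th = I_B·R_Th + V_BE + (β+1)I_B·R_E, so I_B = (2.9 − 0.7) / (2.29 + 121×1) = 0.0178 mA.
I_C = β·I_B = 120×0.0178 = 2.14 mA, and I_E = (β+1)I_B = 2.16 mA.
V_CE = V_CC − I_C·R_C − I_E·R_E = 19 − 2.14×0.47 − 2.16×1 = 15.8 V.
V_CE = 15.8 V > 0.2 V confirms active-region operation.

V_CE ≈ 16 V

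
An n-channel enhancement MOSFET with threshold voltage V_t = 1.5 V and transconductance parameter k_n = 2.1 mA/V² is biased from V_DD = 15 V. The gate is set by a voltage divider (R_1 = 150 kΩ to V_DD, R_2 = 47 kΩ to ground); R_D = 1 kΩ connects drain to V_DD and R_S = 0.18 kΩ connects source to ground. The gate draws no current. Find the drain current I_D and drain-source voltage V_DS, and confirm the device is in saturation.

V_G = V_DD·R_2/(R_1+R_2) = 15×47/197 = 3.58 V.
Assume saturation: I_D = (k_n/2)(V_GS − V_t)² with V_GS = V_G − I_D·R_S = 3.58 − 0.18·I_D.
Substituting gives 0.034·I_D² − 1.79·I_D + 4.54 = 0, with roots I_D = 2.68 or 49.8 mA.
The root I_D = 49.8 mA gives V_GS = -5.39 V ≤ V_t, so take I_D = 2.68 mA.
Then V_GS = 3.1 V and V_DS = V_DD − I_D(R_D+R_S) = 15 − 2.68×1.18 = 11.8 V.
Saturation requires V_DS ≥ V_GS − V_t = 1.6 V; 11.8 ≥ 1.6 ✓.

I_D ≈ 2.7 mA, V_DS ≈ 12 V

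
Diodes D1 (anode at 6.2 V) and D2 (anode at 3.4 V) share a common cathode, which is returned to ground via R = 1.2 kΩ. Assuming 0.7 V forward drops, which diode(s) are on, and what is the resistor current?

Assume both conduct. Then node N would need to be at both 6.2−0.7 = 5.5 V and 3.4−0.7 = 2.7 V, which is impossible.
Assume only D1 conducts: V_N = 6.2 − 0.7 = 5.5 V, so I_R = 5.5/1.2 = 4.58 mA.
Check D2: its anode-to-cathode voltage is 3.4 − 5.5 = -2.1 V < 0.7 V, so it is off. The assumption is consistent.

Only D1 conducts; I_R ≈ 4.6 mA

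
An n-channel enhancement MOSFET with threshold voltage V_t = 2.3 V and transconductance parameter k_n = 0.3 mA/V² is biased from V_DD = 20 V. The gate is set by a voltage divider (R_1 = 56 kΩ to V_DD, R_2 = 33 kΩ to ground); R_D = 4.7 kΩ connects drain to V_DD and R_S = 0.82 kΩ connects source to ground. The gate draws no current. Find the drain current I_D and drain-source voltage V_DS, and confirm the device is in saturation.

V_G = V_DD·R_2/(R_1+R_2) = 20×33/89 = 7.42 V.
Assume saturation: I_D = (k_n/2)(V_GS − V_t)² with V_GS = V_G − I_D·R_S = 7.42 − 0.82·I_D.
Substituting gives 0.101·I_D² − 2.26·I_D + 3.93 = 0, with roots I_D = 1.9 or 20.5 mA.
The root I_D = 20.5 mA gives V_GS = -9.39 V ≤ V_t, so take I_D = 1.9 mA.
Then V_GS = 5.86 V and V_DS = V_DD − I_D(R_D+R_S) = 20 − 1.9×5.52 = 9.52 V.
Saturation requires V_DS ≥ V_GS − V_t = 3.56 V; 9.52 ≥ 3.56 ✓.

I_D ≈ 1.9 mA, V_DS ≈ 9.5 V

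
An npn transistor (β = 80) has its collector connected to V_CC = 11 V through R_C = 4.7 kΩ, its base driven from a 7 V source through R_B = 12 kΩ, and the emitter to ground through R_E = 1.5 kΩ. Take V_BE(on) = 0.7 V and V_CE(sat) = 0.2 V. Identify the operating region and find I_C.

saturation; I_C ≈ 1.7 mA

Assume active: I_B = (7 − 0.7)/(12 + 81×1.5) = 0.0472 mA, I_C = β·I_B = 3.78 mA.
Then V_CE = 11 − 3.78×4.7 − 3.82×1.5 = -12.5 V < 0.2 V — the active assumption fails.
Re-solve with V_CE = 0.2 V. KCL at the emitter: V_E/R_E = (V_BB−0.7−V_E)/R_B + (V_CC−0.2−V_E)/R_C, giving V_E = 2.93 V.
I_C = (V_CC − 0.2 − V_E)/R_C = (10.8 − 2.93)/4.7 = 1.67 mA.
Check: I_B = (6.3 − 2.93)/12 = 0.281 mA, and β·I_B = 22.5 mA > I_C, confirming saturation.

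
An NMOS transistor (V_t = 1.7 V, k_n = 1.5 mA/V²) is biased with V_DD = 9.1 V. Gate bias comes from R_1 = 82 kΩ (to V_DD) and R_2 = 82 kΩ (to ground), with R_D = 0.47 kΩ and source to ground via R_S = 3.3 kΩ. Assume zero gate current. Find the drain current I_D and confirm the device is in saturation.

V_G = V_DD·R_2/(R_1+R_2) = 9.1×82/164 = 4.55 V.
Assume saturation: I_D = (k_n/2)(V_GS − V_t)² with V_GS = V_G − I_D·R_S = 4.55 − 3.3·I_D.
Substituting gives 8.17·I_D² − 15.1·I_D + 6.09 = 0, with roots I_D = 0.594 or 1.26 mA.
The root I_D = 1.26 mA gives V_GS = 0.406 V ≤ V_t, so take I_D = 0.594 mA.
Then V_GS = 2.59 V and V_DS = V_DD − I_D(R_D+R_S) = 9.1 − 0.594×3.77 = 6.86 V.
Saturation requires V_DS ≥ V_GS − V_t = 0.89 V; 6.86 ≥ 0.89 ✓.

I_D ≈ 0.59 mA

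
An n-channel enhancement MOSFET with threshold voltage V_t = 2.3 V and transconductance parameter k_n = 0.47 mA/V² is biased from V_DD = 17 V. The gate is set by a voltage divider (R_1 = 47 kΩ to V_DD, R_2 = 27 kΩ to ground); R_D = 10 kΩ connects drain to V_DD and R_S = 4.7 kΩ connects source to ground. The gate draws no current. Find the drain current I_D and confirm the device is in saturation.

V_G = V_DD·R_2/(R_1+R_2) = 17×27/74 = 6.2 V.
Assume saturation: I_D = (k_n/2)(V_GS − V_t)² with V_GS = V_G − I_D·R_S = 6.2 − 4.7·I_D.
Substituting gives 5.19·I_D² − 9.62·I_D + 3.58 = 0, with roots I_D = 0.515 or 1.34 mA.
The root I_D = 1.34 mA gives V_GS = -0.0862 V ≤ V_t, so take I_D = 0.515 mA.
Then V_GS = 3.78 V and V_DS = V_DD − I_D(R_D+R_S) = 17 − 0.515×14.7 = 9.43 V.
Saturation requires V_DS ≥ V_GS − V_t = 1.48 V; 9.43 ≥ 1.48 ✓.

I_D ≈ 0.52 mA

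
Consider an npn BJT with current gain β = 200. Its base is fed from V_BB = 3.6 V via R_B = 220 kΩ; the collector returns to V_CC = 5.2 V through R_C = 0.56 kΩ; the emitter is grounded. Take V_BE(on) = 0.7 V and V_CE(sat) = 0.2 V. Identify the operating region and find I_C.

Assume active. Base-emitter loop: I_B = (V_BB − V_BE)/R_B = (3.6 − 0.7)/220 = 0.0132 mA.
I_C = β·I_B = 200×0.0132 = 2.64 mA.
V_CE = V_CC − I_C·R_C = 5.2 − 2.64×0.56 = 3.72 V > V_CE(sat), so the active-region assumption holds.

active; I_C ≈ 2.6 mA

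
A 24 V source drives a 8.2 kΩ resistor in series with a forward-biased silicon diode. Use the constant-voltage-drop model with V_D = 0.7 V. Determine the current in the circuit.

KVL around the loop: 24 = V_D + I·R = 0.7 + I × 8.2 kΩ.
So I = (24 − 0.7) / 8.2 kΩ = 23.3 / 8.2 = 2.84 mA.

I ≈ 2.8 mA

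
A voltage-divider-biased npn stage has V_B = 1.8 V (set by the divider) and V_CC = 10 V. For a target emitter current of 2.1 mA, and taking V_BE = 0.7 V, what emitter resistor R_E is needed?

R_E ≈ 0.52 kΩ

V_E = V_B − V_BE = 1.8 − 0.7 = 1.1 V.
R_E = V_E / I_E = 1.1 / 2.1 = 0.524 kΩ.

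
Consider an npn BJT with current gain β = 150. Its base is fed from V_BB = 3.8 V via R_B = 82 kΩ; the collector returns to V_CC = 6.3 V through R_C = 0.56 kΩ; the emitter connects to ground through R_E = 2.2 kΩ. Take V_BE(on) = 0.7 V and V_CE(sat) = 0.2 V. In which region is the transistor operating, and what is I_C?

active; I_C ≈ 1.1 mA

Assume active. Base-emitter loop: I_B = (V_BB − V_BE)/(R_B + (β+1)R_E) = (3.8 − 0.7)/(82 + 151×2.2) = 0.00748 mA.
I_C = β·I_B = 150×0.00748 = 1.12 mA.
V_CE = V_CC − I_C·R_C − I_E·R_E = 6.3 − 1.12×0.56 − 1.13×2.2 = 3.19 V > V_CE(sat), so the active-region assumption holds.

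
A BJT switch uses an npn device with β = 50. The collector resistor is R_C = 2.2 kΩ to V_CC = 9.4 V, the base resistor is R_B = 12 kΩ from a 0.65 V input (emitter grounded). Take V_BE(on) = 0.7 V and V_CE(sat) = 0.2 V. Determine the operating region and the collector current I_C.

cutoff; I_C ≈ 0

V_BB = 0.65 V ≤ V_BE(on) = 0.7 V, so the base-emitter junction is not forward biased.
The transistor is in cutoff: I_B = I_C = 0.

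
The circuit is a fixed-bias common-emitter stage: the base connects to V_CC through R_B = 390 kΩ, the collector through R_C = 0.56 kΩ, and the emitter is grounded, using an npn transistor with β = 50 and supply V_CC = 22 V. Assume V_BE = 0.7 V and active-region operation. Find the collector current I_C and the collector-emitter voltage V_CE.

Base loop: V_CC = I_B·R_B + V_BE, so I_B = (22 − 0.7)/390 kΩ = 0.0546 mA.
In the active region I_C = β·I_B = 50 × 0.0546 = 2.73 mA.
Collector loop: V_CE = V_CC − I_C·R_C = 22 − 2.73×0.56 = 20.5 V.
Since V_CE = 20.5 V > V_CE(sat) ≈ 0.2 V, the transistor is in the active region as assumed.

I_C ≈ 2.7 mA, V_CE ≈ 20 V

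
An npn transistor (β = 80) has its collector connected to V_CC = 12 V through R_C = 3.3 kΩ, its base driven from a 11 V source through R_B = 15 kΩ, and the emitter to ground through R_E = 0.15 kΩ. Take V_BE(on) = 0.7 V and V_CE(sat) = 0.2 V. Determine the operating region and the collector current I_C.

saturation; I_C ≈ 3.4 mA

Assume active: I_B = (11 − 0.7)/(15 + 81×0.15) = 0.379 mA, I_C = β·I_B = 30.3 mA.
Then V_CE = 12 − 30.3×3.3 − 30.7×0.15 = -92.8 V < 0.2 V — the active assumption fails.
Re-solve with V_CE = 0.2 V. KCL at the emitter: V_E/R_E = (V_BB−0.7−V_E)/R_B + (V_CC−0.2−V_E)/R_C, giving V_E = 0.606 V.
I_C = (V_CC − 0.2 − V_E)/R_C = (11.8 − 0.606)/3.3 = 3.39 mA.
Check: I_B = (10.3 − 0.606)/15 = 0.646 mA, and β·I_B = 51.7 mA > I_C, confirming saturation.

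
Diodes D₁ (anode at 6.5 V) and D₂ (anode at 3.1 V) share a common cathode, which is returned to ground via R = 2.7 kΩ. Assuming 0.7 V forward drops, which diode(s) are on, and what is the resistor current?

Only D₁ conducts; I_R ≈ 2.1 mA

Assume both conduct. Then node N would need to be at both 6.5−0.7 = 5.8 V and 3.1−0.7 = 2.4 V, which is impossible.
Assume only D₁ conducts: V_N = 6.5 − 0.7 = 5.8 V, so I_R = 5.8/2.7 = 2.15 mA.
Check D₂: its anode-to-cathode voltage is 3.1 − 5.8 = -2.7 V < 0.7 V, so it is off. The assumption is consistent.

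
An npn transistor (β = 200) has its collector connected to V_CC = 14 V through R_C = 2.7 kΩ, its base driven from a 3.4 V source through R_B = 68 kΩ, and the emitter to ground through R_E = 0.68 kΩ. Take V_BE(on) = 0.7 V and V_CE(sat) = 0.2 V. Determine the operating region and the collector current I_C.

Assume active. Base-emitter loop: I_B = (V_BB − V_BE)/(R_B + (β+1)R_E) = (3.4 − 0.7)/(68 + 201×0.68) = 0.0132 mA.
I_C = β·I_B = 200×0.0132 = 2.64 mA.
V_CE = V_CC − I_C·R_C − I_E·R_E = 14 − 2.64×2.7 − 2.65×0.68 = 5.07 V > V_CE(sat), so the active-region assumption holds.

active; I_C ≈ 2.6 mA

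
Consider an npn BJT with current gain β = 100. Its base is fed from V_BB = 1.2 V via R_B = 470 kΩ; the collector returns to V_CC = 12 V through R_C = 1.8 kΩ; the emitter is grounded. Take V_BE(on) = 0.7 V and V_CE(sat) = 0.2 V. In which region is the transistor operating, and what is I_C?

Assume active. Base-emitter loop: I_B = (V_BB − V_BE)/R_B = (1.2 − 0.7)/470 = 0.00106 mA.
I_C = β·I_B = 100×0.00106 = 0.106 mA.
V_CE = V_CC − I_C·R_C = 12 − 0.106×1.8 = 11.8 V > V_CE(sat), so the active-region assumption holds.

active; I_C ≈ 0.11 mA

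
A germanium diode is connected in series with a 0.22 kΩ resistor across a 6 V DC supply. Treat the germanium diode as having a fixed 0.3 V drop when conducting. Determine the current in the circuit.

I ≈ 26 mA

KVL around the loop: 6 = V_D + I·R = 0.3 + I × 0.22 kΩ.
So I = (6 − 0.3) / 0.22 kΩ = 5.7 / 0.22 = 25.9 mA.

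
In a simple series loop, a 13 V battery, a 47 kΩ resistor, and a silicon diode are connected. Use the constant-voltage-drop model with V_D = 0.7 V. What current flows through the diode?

KVL around the loop: 13 = V_D + I·R = 0.7 + I × 47 kΩ.
So I = (13 − 0.7) / 47 kΩ = 12.3 / 47 = 0.262 mA.

I ≈ 0.26 mA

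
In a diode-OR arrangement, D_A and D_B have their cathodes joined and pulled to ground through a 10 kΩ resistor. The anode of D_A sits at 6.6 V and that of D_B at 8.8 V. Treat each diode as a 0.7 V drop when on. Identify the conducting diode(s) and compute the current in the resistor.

Assume both conduct. Then node N would need to be at both 6.6−0.7 = 5.9 V and 8.8−0.7 = 8.1 V, which is impossible.
Assume only D_B conducts: V_N = 8.8 − 0.7 = 8.1 V, so I_R = 8.1/10 = 0.81 mA.
Check D_A: its anode-to-cathode voltage is 6.6 − 8.1 = -1.5 V < 0.7 V, so it is off. The assumption is consistent.

Only D_B conducts; I_R ≈ 0.81 mA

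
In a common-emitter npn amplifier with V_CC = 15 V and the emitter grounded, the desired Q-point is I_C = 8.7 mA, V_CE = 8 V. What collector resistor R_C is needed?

R_C ≈ 0.8 kΩ

Collector loop: V_CC = I_C·R_C + V_CE.
R_C = (V_CC − V_CE)/I_C = (15 − 8)/8.7 = 0.805 kΩ.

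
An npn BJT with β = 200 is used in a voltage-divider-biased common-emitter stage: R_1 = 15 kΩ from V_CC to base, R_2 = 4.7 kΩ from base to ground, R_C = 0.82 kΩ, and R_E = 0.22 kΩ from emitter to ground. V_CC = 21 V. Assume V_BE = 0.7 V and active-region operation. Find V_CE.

Thevenize the base divider: V_Th = V_CC·R_2/(R_1+R_2) = 21×4.7/19.7 = 5.01 V, R_Th = R_1‖R_2 = 3.58 kΩ.
Base-emitter loop: V_Th = I_B·R_Th + V_BE + (β+1)I_B·R_E, so I_B = (5.01 − 0.7) / (3.58 + 201×0.22) = 0.0902 mA.
I_C = β·I_B = 200×0.0902 = 18 mA, and I_E = (β+1)I_B = 18.1 mA.
V_CE = V_CC − I_C·R_C − I_E·R_E = 21 − 18×0.82 − 18.1×0.22 = 2.22 V.
V_CE = 2.22 V > 0.2 V confirms active-region operation.

V_CE ≈ 2.2 V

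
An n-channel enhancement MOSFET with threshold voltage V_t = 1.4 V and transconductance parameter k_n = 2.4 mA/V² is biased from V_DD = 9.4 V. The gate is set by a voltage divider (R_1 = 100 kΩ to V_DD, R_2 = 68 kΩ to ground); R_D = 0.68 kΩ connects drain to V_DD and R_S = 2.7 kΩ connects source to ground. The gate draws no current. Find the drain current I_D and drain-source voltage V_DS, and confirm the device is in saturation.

I_D ≈ 0.62 mA, V_DS ≈ 7.3 V

V_G = V_DD·R_2/(R_1+R_2) = 9.4×68/168 = 3.8 V.
Assume saturation: I_D = (k_n/2)(V_GS − V_t)² with V_GS = V_G − I_D·R_S = 3.8 − 2.7·I_D.
Substituting gives 8.75·I_D² − 16.6·I_D + 6.94 = 0, with roots I_D = 0.624 or 1.27 mA.
The root I_D = 1.27 mA gives V_GS = 0.37 V ≤ V_t, so take I_D = 0.624 mA.
Then V_GS = 2.12 V and V_DS = V_DD − I_D(R_D+R_S) = 9.4 − 0.624×3.38 = 7.29 V.
Saturation requires V_DS ≥ V_GS − V_t = 0.721 V; 7.29 ≥ 0.721 ✓.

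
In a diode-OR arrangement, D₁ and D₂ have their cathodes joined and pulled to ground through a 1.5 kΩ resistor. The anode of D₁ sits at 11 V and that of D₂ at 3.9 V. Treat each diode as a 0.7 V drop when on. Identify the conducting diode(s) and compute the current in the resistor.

Only D₁ conducts; I_R ≈ 6.9 mA

Assume both conduct. Then node N would need to be at both 11−0.7 = 10.3 V and 3.9−0.7 = 3.2 V, which is impossible.
Assume only D₁ conducts: V_N = 11 − 0.7 = 10.3 V, so I_R = 10.3/1.5 = 6.87 mA.
Check D₂: its anode-to-cathode voltage is 3.9 − 10.3 = -6.4 V < 0.7 V, so it is off. The assumption is consistent.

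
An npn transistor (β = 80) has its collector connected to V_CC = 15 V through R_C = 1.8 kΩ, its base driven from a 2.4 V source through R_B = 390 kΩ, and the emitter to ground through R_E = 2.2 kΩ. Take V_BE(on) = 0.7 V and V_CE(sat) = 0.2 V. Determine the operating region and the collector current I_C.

active; I_C ≈ 0.24 mA

Assume active. Base-emitter loop: I_B = (V_BB − V_BE)/(R_B + (β+1)R_E) = (2.4 − 0.7)/(390 + 81×2.2) = 0.00299 mA.
I_C = β·I_B = 80×0.00299 = 0.239 mA.
V_CE = V_CC − I_C·R_C − I_E·R_E = 15 − 0.239×1.8 − 0.242×2.2 = 14 V > V_CE(sat), so the active-region assumption holds.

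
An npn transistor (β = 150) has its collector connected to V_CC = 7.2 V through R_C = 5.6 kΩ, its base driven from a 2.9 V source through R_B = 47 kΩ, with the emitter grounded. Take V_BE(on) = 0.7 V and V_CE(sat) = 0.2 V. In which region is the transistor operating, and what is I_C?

saturation; I_C ≈ 1.2 mA

Assume active: I_B = (2.9 − 0.7)/47 = 0.0468 mA, giving I_C = β·I_B = 7.02 mA.
But then V_CE = 7.2 − 7.02×5.6 = -32.1 V < V_CE(sat) = 0.2 V — impossible in the active region.
So the transistor is saturated. With V_CE = 0.2 V, I_C = (V_CC − 0.2)/R_C = 7/5.6 = 1.25 mA.
Check: β·I_B = 7.02 mA > I_C = 1.25 mA, confirming saturation.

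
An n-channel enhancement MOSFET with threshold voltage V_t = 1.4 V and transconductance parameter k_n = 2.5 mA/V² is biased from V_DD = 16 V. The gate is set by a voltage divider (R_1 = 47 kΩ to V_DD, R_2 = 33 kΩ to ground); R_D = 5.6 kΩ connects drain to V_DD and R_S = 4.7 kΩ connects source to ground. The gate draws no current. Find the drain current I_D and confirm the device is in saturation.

V_G = V_DD·R_2/(R_1+R_2) = 16×33/80 = 6.6 V.
Assume saturation: I_D = (k_n/2)(V_GS − V_t)² with V_GS = V_G − I_D·R_S = 6.6 − 4.7·I_D.
Substituting gives 27.6·I_D² − 62.1·I_D + 33.8 = 0, with roots I_D = 0.924 or 1.33 mA.
The root I_D = 1.33 mA gives V_GS = 0.37 V ≤ V_t, so take I_D = 0.924 mA.
Then V_GS = 2.26 V and V_DS = V_DD − I_D(R_D+R_S) = 16 − 0.924×10.3 = 6.49 V.
Saturation requires V_DS ≥ V_GS − V_t = 0.86 V; 6.49 ≥ 0.86 ✓.

I_D ≈ 0.92 mA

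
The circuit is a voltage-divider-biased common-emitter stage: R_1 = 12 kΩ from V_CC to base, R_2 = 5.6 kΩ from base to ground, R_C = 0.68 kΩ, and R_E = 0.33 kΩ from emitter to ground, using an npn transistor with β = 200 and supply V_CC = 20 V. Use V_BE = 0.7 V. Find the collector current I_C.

Thevenize the base divider: V_Th = V_CC·R_2/(R_1+R_2) = 20×5.6/17.6 = 6.36 V, R_Th = R_1‖R_2 = 3.82 kΩ.
Base-emitter loop: V_Th = I_B·R_Th + V_BE + (β+1)I_B·R_E, so I_B = (6.36 − 0.7) / (3.82 + 201×0.33) = 0.0807 mA.
I_C = β·I_B = 200×0.0807 = 16.1 mA, and I_E = (β+1)I_B = 16.2 mA.
V_CE = V_CC − I_C·R_C − I_E·R_E = 20 − 16.1×0.68 − 16.2×0.33 = 3.66 V.
V_CE = 3.66 V > 0.2 V confirms active-region operation.

I_C ≈ 16 mA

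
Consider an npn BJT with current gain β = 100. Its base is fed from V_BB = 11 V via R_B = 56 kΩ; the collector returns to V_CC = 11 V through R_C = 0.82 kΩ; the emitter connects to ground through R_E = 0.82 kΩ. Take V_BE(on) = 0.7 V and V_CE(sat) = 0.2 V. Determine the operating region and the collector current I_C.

Assume active: I_B = (11 − 0.7)/(56 + 101×0.82) = 0.0742 mA, I_C = β·I_B = 7.42 mA.
Then V_CE = 11 − 7.42×0.82 − 7.49×0.82 = -1.23 V < 0.2 V — the active assumption fails.
Re-solve with V_CE = 0.2 V. KCL at the emitter: V_E/R_E = (V_BB−0.7−V_E)/R_B + (V_CC−0.2−V_E)/R_C, giving V_E = 5.44 V.
I_C = (V_CC − 0.2 − V_E)/R_C = (10.8 − 5.44)/0.82 = 6.54 mA.
Check: I_B = (10.3 − 5.44)/56 = 0.0869 mA, and β·I_B = 8.69 mA > I_C, confirming saturation.

saturation; I_C ≈ 6.5 mA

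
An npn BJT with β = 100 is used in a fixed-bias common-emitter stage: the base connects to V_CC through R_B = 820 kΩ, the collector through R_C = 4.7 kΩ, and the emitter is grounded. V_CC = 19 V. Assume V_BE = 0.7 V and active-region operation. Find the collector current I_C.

Base loop: V_CC = I_B·R_B + V_BE, so I_B = (19 − 0.7)/820 kΩ = 0.0223 mA.
In the active region I_C = β·I_B = 100 × 0.0223 = 2.23 mA.
Collector loop: V_CE = V_CC − I_C·R_C = 19 − 2.23×4.7 = 8.51 V.
Since V_CE = 8.51 V > V_CE(sat) ≈ 0.2 V, the transistor is in the active region as assumed.

I_C ≈ 2.2 mA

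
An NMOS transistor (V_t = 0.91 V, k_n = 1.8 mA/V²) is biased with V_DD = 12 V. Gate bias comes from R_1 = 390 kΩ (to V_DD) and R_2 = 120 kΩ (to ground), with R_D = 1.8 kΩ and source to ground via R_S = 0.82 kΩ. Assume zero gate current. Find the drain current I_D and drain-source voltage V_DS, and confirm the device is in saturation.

I_D ≈ 1 mA, V_DS ≈ 9.3 V

V_G = V_DD·R_2/(R_1+R_2) = 12×120/510 = 2.82 V.
Assume saturation: I_D = (k_n/2)(V_GS − V_t)² with V_GS = V_G − I_D·R_S = 2.82 − 0.82·I_D.
Substituting gives 0.605·I_D² − 3.82·I_D + 3.3 = 0, with roots I_D = 1.03 or 5.29 mA.
The root I_D = 5.29 mA gives V_GS = -1.51 V ≤ V_t, so take I_D = 1.03 mA.
Then V_GS = 1.98 V and V_DS = V_DD − I_D(R_D+R_S) = 12 − 1.03×2.62 = 9.3 V.
Saturation requires V_DS ≥ V_GS − V_t = 1.07 V; 9.3 ≥ 1.07 ✓.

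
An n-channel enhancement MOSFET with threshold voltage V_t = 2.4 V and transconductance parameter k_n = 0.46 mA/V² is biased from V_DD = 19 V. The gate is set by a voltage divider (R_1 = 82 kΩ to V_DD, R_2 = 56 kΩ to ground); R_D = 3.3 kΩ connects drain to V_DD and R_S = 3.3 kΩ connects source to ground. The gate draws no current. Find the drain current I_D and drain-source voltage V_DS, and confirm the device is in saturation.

I_D ≈ 0.98 mA, V_DS ≈ 13 V

V_G = V_DD·R_2/(R_1+R_2) = 19×56/138 = 7.71 V.
Assume saturation: I_D = (k_n/2)(V_GS − V_t)² with V_GS = V_G − I_D·R_S = 7.71 − 3.3·I_D.
Substituting gives 2.5·I_D² − 9.06·I_D + 6.49 = 0, with roots I_D = 0.983 or 2.63 mA.
The root I_D = 2.63 mA gives V_GS = -0.985 V ≤ V_t, so take I_D = 0.983 mA.
Then V_GS = 4.47 V and V_DS = V_DD − I_D(R_D+R_S) = 19 − 0.983×6.6 = 12.5 V.
Saturation requires V_DS ≥ V_GS − V_t = 2.07 V; 12.5 ≥ 2.07 ✓.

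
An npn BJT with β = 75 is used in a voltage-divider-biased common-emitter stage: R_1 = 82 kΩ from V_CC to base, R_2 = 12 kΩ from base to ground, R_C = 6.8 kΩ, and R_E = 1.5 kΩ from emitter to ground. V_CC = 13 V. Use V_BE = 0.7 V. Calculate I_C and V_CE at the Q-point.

I_C ≈ 0.58 mA, V_CE ≈ 8.2 V

Thevenize the base divider: V_Th = V_CC·R_2/(R_1+R_2) = 13×12/94 = 1.66 V, R_Th = R_1‖R_2 = 10.5 kΩ.
Base-emitter loop: V_Th = I_B·R_Th + V_BE + (β+1)I_B·R_E, so I_B = (1.66 − 0.7) / (10.5 + 76×1.5) = 0.00771 mA.
I_C = β·I_B = 75×0.00771 = 0.578 mA, and I_E = (β+1)I_B = 0.586 mA.
V_CE = V_CC − I_C·R_C − I_E·R_E = 13 − 0.578×6.8 − 0.586×1.5 = 8.19 V.
V_CE = 8.19 V > 0.2 V confirms active-region operation.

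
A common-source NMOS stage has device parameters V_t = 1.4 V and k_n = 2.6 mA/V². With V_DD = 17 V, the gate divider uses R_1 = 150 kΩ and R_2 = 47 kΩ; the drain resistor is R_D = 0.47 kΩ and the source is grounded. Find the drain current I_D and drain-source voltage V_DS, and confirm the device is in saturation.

I_D ≈ 9.2 mA, V_DS ≈ 13 V

V_G = V_DD·R_2/(R_1+R_2) = 17×47/197 = 4.06 V. With the source grounded, V_GS = V_G = 4.06 V.
Assume saturation: I_D = (k_n/2)(V_GS − V_t)² = (2.6/2)×(4.06 − 1.4)² = 1.3×2.66² = 9.17 mA.
V_DS = V_DD − I_D·R_D = 17 − 9.17×0.47 = 12.7 V.
Saturation requires V_DS ≥ V_GS − V_t = 2.66 V; 12.7 ≥ 2.66 ✓.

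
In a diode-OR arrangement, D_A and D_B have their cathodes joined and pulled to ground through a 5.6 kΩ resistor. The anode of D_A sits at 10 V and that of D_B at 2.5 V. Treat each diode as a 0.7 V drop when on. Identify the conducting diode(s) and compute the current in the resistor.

Assume both conduct. Then node N would need to be at both 10−0.7 = 9.3 V and 2.5−0.7 = 1.8 V, which is impossible.
Assume only D_A conducts: V_N = 10 − 0.7 = 9.3 V, so I_R = 9.3/5.6 = 1.66 mA.
Check D_B: its anode-to-cathode voltage is 2.5 − 9.3 = -6.8 V < 0.7 V, so it is off. The assumption is consistent.

Only D_A conducts; I_R ≈ 1.7 mA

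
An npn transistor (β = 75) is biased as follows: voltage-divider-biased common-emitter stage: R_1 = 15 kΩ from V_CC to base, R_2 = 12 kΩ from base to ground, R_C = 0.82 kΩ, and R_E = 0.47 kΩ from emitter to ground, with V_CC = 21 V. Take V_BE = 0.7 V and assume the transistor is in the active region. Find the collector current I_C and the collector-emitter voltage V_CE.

Thevenize the base divider: V_Th = V_CC·R_2/(R_1+R_2) = 21×12/27 = 9.33 V, R_Th = R_1‖R_2 = 6.67 kΩ.
Base-emitter loop: V_Th = I_B·R_Th + V_BE + (β+1)I_B·R_E, so I_B = (9.33 − 0.7) / (6.67 + 76×0.47) = 0.204 mA.
I_C = β·I_B = 75×0.204 = 15.3 mA, and I_E = (β+1)I_B = 15.5 mA.
V_CE = V_CC − I_C·R_C − I_E·R_E = 21 − 15.3×0.82 − 15.5×0.47 = 1.2 V.
V_CE = 1.2 V > 0.2 V confirms active-region operation.

I_C ≈ 15 mA, V_CE ≈ 1.2 V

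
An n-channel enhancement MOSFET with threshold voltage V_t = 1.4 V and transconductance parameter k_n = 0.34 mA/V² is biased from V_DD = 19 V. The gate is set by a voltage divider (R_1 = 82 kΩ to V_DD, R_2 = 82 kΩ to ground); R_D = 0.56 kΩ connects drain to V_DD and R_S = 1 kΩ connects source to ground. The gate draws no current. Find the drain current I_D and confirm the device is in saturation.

V_G = V_DD·R_2/(R_1+R_2) = 19×82/164 = 9.5 V.
Assume saturation: I_D = (k_n/2)(V_GS − V_t)² with V_GS = V_G − I_D·R_S = 9.5 − 1·I_D.
Substituting gives 0.17·I_D² − 3.75·I_D + 11.2 = 0, with roots I_D = 3.54 or 18.5 mA.
The root I_D = 18.5 mA gives V_GS = -9.04 V ≤ V_t, so take I_D = 3.54 mA.
Then V_GS = 5.96 V and V_DS = V_DD − I_D(R_D+R_S) = 19 − 3.54×1.56 = 13.5 V.
Saturation requires V_DS ≥ V_GS − V_t = 4.56 V; 13.5 ≥ 4.56 ✓.

I_D ≈ 3.5 mA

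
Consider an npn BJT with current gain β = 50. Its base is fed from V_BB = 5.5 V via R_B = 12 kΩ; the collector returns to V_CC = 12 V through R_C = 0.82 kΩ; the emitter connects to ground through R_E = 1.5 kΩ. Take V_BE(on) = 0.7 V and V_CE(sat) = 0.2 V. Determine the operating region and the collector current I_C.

active; I_C ≈ 2.7 mA

Assume active. Base-emitter loop: I_B = (V_BB − V_BE)/(R_B + (β+1)R_E) = (5.5 − 0.7)/(12 + 51×1.5) = 0.0542 mA.
I_C = β·I_B = 50×0.0542 = 2.71 mA.
V_CE = V_CC − I_C·R_C − I_E·R_E = 12 − 2.71×0.82 − 2.77×1.5 = 5.63 V > V_CE(sat), so the active-region assumption holds.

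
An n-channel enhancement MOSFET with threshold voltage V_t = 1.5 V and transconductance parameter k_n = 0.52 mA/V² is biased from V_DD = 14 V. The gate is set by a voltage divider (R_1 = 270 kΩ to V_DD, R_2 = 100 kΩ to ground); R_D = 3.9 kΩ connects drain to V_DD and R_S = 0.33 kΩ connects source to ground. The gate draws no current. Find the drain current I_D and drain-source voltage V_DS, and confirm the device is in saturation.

V_G = V_DD·R_2/(R_1+R_2) = 14×100/370 = 3.78 V.
Assume saturation: I_D = (k_n/2)(V_GS − V_t)² with V_GS = V_G − I_D·R_S = 3.78 − 0.33·I_D.
Substituting gives 0.0283·I_D² − 1.39·I_D + 1.36 = 0, with roots I_D = 0.994 or 48.2 mA.
The root I_D = 48.2 mA gives V_GS = -12.1 V ≤ V_t, so take I_D = 0.994 mA.
Then V_GS = 3.46 V and V_DS = V_DD − I_D(R_D+R_S) = 14 − 0.994×4.23 = 9.79 V.
Saturation requires V_DS ≥ V_GS − V_t = 1.96 V; 9.79 ≥ 1.96 ✓.

I_D ≈ 0.99 mA, V_DS ≈ 9.8 V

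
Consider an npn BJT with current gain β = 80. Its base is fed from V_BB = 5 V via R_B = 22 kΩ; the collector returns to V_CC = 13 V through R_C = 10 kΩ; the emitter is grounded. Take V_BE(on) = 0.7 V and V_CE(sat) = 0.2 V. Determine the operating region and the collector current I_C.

Assume active: I_B = (5 − 0.7)/22 = 0.195 mA, giving I_C = β·I_B = 15.6 mA.
But then V_CE = 13 − 15.6×10 = -143 V < V_CE(sat) = 0.2 V — impossible in the active region.
So the transistor is saturated. With V_CE = 0.2 V, I_C = (V_CC − 0.2)/R_C = 12.8/10 = 1.28 mA.
Check: β·I_B = 15.6 mA > I_C = 1.28 mA, confirming saturation.

saturation; I_C ≈ 1.3 mA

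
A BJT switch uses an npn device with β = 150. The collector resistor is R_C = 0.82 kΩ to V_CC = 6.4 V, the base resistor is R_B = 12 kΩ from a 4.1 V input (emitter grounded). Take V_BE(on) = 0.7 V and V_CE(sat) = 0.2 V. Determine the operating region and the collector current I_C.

saturation; I_C ≈ 7.6 mA

Assume active: I_B = (4.1 − 0.7)/12 = 0.283 mA, giving I_C = β·I_B = 42.5 mA.
But then V_CE = 6.4 − 42.5×0.82 = -28.4 V < V_CE(sat) = 0.2 V — impossible in the active region.
So the transistor is saturated. With V_CE = 0.2 V, I_C = (V_CC − 0.2)/R_C = 6.2/0.82 = 7.56 mA.
Check: β·I_B = 42.5 mA > I_C = 7.56 mA, confirming saturation.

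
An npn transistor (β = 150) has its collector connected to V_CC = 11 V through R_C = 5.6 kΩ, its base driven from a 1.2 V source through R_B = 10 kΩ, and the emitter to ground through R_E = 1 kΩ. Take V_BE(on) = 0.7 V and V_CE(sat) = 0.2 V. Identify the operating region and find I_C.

active; I_C ≈ 0.47 mA

Assume active. Base-emitter loop: I_B = (V_BB − V_BE)/(R_B + (β+1)R_E) = (1.2 − 0.7)/(10 + 151×1) = 0.00311 mA.
I_C = β·I_B = 150×0.00311 = 0.466 mA.
V_CE = V_CC − I_C·R_C − I_E·R_E = 11 − 0.466×5.6 − 0.469×1 = 7.92 V > V_CE(sat), so the active-region assumption holds.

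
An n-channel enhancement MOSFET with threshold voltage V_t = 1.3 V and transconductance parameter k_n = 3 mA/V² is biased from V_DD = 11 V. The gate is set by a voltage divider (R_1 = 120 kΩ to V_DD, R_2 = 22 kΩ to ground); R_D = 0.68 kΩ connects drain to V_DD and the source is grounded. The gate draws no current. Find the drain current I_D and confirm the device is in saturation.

I_D ≈ 0.25 mA

V_G = V_DD·R_2/(R_1+R_2) = 11×22/142 = 1.7 V. With the source grounded, V_GS = V_G = 1.7 V.
Assume saturation: I_D = (k_n/2)(V_GS − V_t)² = (3/2)×(1.7 − 1.3)² = 1.5×0.404² = 0.245 mA.
V_DS = V_DD − I_D·R_D = 11 − 0.245×0.68 = 10.8 V.
Saturation requires V_DS ≥ V_GS − V_t = 0.404 V; 10.8 ≥ 0.404 ✓.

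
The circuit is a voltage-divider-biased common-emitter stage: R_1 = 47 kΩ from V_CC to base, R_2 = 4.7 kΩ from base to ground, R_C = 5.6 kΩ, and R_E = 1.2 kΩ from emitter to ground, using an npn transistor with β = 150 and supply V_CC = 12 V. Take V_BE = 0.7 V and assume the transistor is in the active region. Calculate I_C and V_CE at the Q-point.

Thevenize the base divider: V_Th = V_CC·R_2/(R_1+R_2) = 12×4.7/51.7 = 1.09 V, R_Th = R_1‖R_2 = 4.27 kΩ.
Base-emitter loop: V_Th = I_B·R_Th + V_BE + (β+1)I_B·R_E, so I_B = (1.09 − 0.7) / (4.27 + 151×1.2) = 0.00211 mA.
I_C = β·I_B = 150×0.00211 = 0.316 mA, and I_E = (β+1)I_B = 0.318 mA.
V_CE = V_CC − I_C·R_C − I_E·R_E = 12 − 0.316×5.6 − 0.318×1.2 = 9.85 V.
V_CE = 9.85 V > 0.2 V confirms active-region operation.

I_C ≈ 0.32 mA, V_CE ≈ 9.8 V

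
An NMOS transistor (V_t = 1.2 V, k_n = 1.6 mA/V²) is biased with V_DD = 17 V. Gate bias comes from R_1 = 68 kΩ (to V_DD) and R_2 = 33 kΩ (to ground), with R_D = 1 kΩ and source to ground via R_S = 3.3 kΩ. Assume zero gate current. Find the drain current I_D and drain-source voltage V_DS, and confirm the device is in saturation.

V_G = V_DD·R_2/(R_1+R_2) = 17×33/101 = 5.55 V.
Assume saturation: I_D = (k_n/2)(V_GS − V_t)² with V_GS = V_G − I_D·R_S = 5.55 − 3.3·I_D.
Substituting gives 8.71·I_D² − 24·I_D + 15.2 = 0, with roots I_D = 0.984 or 1.77 mA.
The root I_D = 1.77 mA gives V_GS = -0.288 V ≤ V_t, so take I_D = 0.984 mA.
Then V_GS = 2.31 V and V_DS = V_DD − I_D(R_D+R_S) = 17 − 0.984×4.3 = 12.8 V.
Saturation requires V_DS ≥ V_GS − V_t = 1.11 V; 12.8 ≥ 1.11 ✓.

I_D ≈ 0.98 mA, V_DS ≈ 13 V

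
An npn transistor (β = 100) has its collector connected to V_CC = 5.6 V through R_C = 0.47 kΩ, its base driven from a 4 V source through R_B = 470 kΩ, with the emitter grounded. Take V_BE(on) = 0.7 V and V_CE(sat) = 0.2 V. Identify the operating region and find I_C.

active; I_C ≈ 0.7 mA

Assume active. Base-emitter loop: I_B = (V_BB − V_BE)/R_B = (4 − 0.7)/470 = 0.00702 mA.
I_C = β·I_B = 100×0.00702 = 0.702 mA.
V_CE = V_CC − I_C·R_C = 5.6 − 0.702×0.47 = 5.27 V > V_CE(sat), so the active-region assumption holds.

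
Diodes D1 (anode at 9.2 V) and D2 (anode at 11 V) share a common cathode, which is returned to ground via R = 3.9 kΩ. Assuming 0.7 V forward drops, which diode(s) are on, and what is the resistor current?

Assume both conduct. Then node N would need to be at both 9.2−0.7 = 8.5 V and 11−0.7 = 10.3 V, which is impossible.
Assume only D2 conducts: V_N = 11 − 0.7 = 10.3 V, so I_R = 10.3/3.9 = 2.64 mA.
Check D1: its anode-to-cathode voltage is 9.2 − 10.3 = -1.1 V < 0.7 V, so it is off. The assumption is consistent.

Only D2 conducts; I_R ≈ 2.6 mA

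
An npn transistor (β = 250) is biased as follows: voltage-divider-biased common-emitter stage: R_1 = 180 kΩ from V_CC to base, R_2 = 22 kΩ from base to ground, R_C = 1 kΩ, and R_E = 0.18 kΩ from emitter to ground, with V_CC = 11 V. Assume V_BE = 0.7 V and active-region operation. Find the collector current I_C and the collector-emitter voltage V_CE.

I_C ≈ 1.9 mA, V_CE ≈ 8.7 V

Thevenize the base divider: V_Th = V_CC·R_2/(R_1+R_2) = 11×22/202 = 1.2 V, R_Th = R_1‖R_2 = 19.6 kΩ.
Base-emitter loop: V_Th = I_B·R_Th + V_BE + (β+1)I_B·R_E, so I_B = (1.2 − 0.7) / (19.6 + 251×0.18) = 0.00769 mA.
I_C = β·I_B = 250×0.00769 = 1.92 mA, and I_E = (β+1)I_B = 1.93 mA.
V_CE = V_CC − I_C·R_C − I_E·R_E = 11 − 1.92×1 − 1.93×0.18 = 8.73 V.
V_CE = 8.73 V > 0.2 V confirms active-region operation.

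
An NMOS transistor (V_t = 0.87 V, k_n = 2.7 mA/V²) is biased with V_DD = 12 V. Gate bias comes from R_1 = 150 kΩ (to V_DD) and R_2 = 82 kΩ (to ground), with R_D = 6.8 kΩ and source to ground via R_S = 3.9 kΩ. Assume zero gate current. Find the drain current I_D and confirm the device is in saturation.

V_G = V_DD·R_2/(R_1+R_2) = 12×82/232 = 4.24 V.
Assume saturation: I_D = (k_n/2)(V_GS − V_t)² with V_GS = V_G − I_D·R_S = 4.24 − 3.9·I_D.
Substituting gives 20.5·I_D² − 36.5·I_D + 15.3 = 0, with roots I_D = 0.682 or 1.1 mA.
The root I_D = 1.1 mA gives V_GS = -0.0308 V ≤ V_t, so take I_D = 0.682 mA.
Then V_GS = 1.58 V and V_DS = V_DD − I_D(R_D+R_S) = 12 − 0.682×10.7 = 4.7 V.
Saturation requires V_DS ≥ V_GS − V_t = 0.711 V; 4.7 ≥ 0.711 ✓.

I_D ≈ 0.68 mA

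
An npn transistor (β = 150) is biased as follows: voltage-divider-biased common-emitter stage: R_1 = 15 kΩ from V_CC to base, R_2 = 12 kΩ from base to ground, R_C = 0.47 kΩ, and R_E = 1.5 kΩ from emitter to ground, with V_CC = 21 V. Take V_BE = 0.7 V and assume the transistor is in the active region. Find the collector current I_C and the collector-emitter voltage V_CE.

I_C ≈ 5.6 mA, V_CE ≈ 10 V

Thevenize the base divider: V_Th = V_CC·R_2/(R_1+R_2) = 21×12/27 = 9.33 V, R_Th = R_1‖R_2 = 6.67 kΩ.
Base-emitter loop: V_Th = I_B·R_Th + V_BE + (β+1)I_B·R_E, so I_B = (9.33 − 0.7) / (6.67 + 151×1.5) = 0.037 mA.
I_C = β·I_B = 150×0.037 = 5.55 mA, and I_E = (β+1)I_B = 5.59 mA.
V_CE = V_CC − I_C·R_C − I_E·R_E = 21 − 5.55×0.47 − 5.59×1.5 = 10 V.
V_CE = 10 V > 0.2 V confirms active-region operation.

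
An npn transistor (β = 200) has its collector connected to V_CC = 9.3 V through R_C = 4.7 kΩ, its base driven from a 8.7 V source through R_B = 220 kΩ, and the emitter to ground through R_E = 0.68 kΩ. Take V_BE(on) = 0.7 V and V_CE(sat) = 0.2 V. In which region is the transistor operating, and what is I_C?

saturation; I_C ≈ 1.7 mA

Assume active: I_B = (8.7 − 0.7)/(220 + 201×0.68) = 0.0224 mA, I_C = β·I_B = 4.49 mA.
Then V_CE = 9.3 − 4.49×4.7 − 4.51×0.68 = -14.8 V < 0.2 V — the active assumption fails.
Re-solve with V_CE = 0.2 V. KCL at the emitter: V_E/R_E = (V_BB−0.7−V_E)/R_B + (V_CC−0.2−V_E)/R_C, giving V_E = 1.17 V.
I_C = (V_CC − 0.2 − V_E)/R_C = (9.1 − 1.17)/4.7 = 1.69 mA.
Check: I_B = (8 − 1.17)/220 = 0.0311 mA, and β·I_B = 6.21 mA > I_C, confirming saturation.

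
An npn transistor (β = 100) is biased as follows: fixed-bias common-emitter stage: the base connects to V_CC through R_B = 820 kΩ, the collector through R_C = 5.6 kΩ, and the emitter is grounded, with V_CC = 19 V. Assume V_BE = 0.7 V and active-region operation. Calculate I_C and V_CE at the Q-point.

Base loop: V_CC = I_B·R_B + V_BE, so I_B = (19 − 0.7)/820 kΩ = 0.0223 mA.
In the active region I_C = β·I_B = 100 × 0.0223 = 2.23 mA.
Collector loop: V_CE = V_CC − I_C·R_C = 19 − 2.23×5.6 = 6.5 V.
Since V_CE = 6.5 V > V_CE(sat) ≈ 0.2 V, the transistor is in the active region as assumed.

I_C ≈ 2.2 mA, V_CE ≈ 6.5 V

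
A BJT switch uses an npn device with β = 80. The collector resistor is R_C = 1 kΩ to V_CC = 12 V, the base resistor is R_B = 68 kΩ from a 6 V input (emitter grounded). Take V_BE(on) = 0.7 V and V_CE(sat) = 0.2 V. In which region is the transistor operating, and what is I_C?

active; I_C ≈ 6.2 mA

Assume active. Base-emitter loop: I_B = (V_BB − V_BE)/R_B = (6 − 0.7)/68 = 0.0779 mA.
I_C = β·I_B = 80×0.0779 = 6.24 mA.
V_CE = V_CC − I_C·R_C = 12 − 6.24×1 = 5.76 V > V_CE(sat), so the active-region assumption holds.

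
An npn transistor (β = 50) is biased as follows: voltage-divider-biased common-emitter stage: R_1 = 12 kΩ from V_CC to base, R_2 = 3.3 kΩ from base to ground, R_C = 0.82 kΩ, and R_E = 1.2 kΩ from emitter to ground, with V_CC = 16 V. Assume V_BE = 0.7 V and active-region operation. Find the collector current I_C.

I_C ≈ 2.2 mA

Thevenize the base divider: V_Th = V_CC·R_2/(R_1+R_2) = 16×3.3/15.3 = 3.45 V, R_Th = R_1‖R_2 = 2.59 kΩ.
Base-emitter loop: V_Th = I_B·R_Th + V_BE + (β+1)I_B·R_E, so I_B = (3.45 − 0.7) / (2.59 + 51×1.2) = 0.0431 mA.
I_C = β·I_B = 50×0.0431 = 2.16 mA, and I_E = (β+1)I_B = 2.2 mA.
V_CE = V_CC − I_C·R_C − I_E·R_E = 16 − 2.16×0.82 − 2.2×1.2 = 11.6 V.
V_CE = 11.6 V > 0.2 V confirms active-region operation.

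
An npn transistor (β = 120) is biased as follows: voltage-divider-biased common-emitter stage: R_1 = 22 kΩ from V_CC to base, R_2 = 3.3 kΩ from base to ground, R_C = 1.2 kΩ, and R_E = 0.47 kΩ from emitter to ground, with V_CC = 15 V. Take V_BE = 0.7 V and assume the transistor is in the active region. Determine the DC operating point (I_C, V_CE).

I_C ≈ 2.5 mA, V_CE ≈ 11 V

Thevenize the base divider: V_Th = V_CC·R_2/(R_1+R_2) = 15×3.3/25.3 = 1.96 V, R_Th = R_1‖R_2 = 2.87 kΩ.
Base-emitter loop: V_Th = I_B·R_Th + V_BE + (β+1)I_B·R_E, so I_B = (1.96 − 0.7) / (2.87 + 121×0.47) = 0.021 mA.
I_C = β·I_B = 120×0.021 = 2.52 mA, and I_E = (β+1)I_B = 2.55 mA.
V_CE = V_CC − I_C·R_C − I_E·R_E = 15 − 2.52×1.2 − 2.55×0.47 = 10.8 V.
V_CE = 10.8 V > 0.2 V confirms active-region operation.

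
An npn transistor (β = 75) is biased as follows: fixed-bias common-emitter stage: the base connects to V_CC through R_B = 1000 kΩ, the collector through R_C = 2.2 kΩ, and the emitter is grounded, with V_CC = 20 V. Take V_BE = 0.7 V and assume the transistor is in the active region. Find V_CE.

V_CE ≈ 17 V

Base loop: V_CC = I_B·R_B + V_BE, so I_B = (20 − 0.7)/1000 kΩ = 0.0193 mA.
In the active region I_C = β·I_B = 75 × 0.0193 = 1.45 mA.
Collector loop: V_CE = V_CC − I_C·R_C = 20 − 1.45×2.2 = 16.8 V.
Since V_CE = 16.8 V > V_CE(sat) ≈ 0.2 V, the transistor is in the active region as assumed.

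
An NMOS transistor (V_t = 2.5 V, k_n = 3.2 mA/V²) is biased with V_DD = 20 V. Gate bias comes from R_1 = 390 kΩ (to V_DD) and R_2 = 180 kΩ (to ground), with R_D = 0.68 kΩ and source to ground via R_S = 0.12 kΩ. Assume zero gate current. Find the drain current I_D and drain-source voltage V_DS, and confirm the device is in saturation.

I_D ≈ 10 mA, V_DS ≈ 12 V

V_G = V_DD·R_2/(R_1+R_2) = 20×180/570 = 6.32 V.
Assume saturation: I_D = (k_n/2)(V_GS − V_t)² with V_GS = V_G − I_D·R_S = 6.32 − 0.12·I_D.
Substituting gives 0.023·I_D² − 2.47·I_D + 23.3 = 0, with roots I_D = 10.5 or 96.5 mA.
The root I_D = 96.5 mA gives V_GS = -5.27 V ≤ V_t, so take I_D = 10.5 mA.
Then V_GS = 5.06 V and V_DS = V_DD − I_D(R_D+R_S) = 20 − 10.5×0.8 = 11.6 V.
Saturation requires V_DS ≥ V_GS − V_t = 2.56 V; 11.6 ≥ 2.56 ✓.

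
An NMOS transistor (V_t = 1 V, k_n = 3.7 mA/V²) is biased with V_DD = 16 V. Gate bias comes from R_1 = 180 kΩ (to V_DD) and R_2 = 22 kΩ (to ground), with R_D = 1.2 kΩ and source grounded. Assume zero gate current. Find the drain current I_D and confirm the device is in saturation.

I_D ≈ 1 mA

V_G = V_DD·R_2/(R_1+R_2) = 16×22/202 = 1.74 V. With the source grounded, V_GS = V_G = 1.74 V.
Assume saturation: I_D = (k_n/2)(V_GS − V_t)² = (3.7/2)×(1.74 − 1)² = 1.85×0.743² = 1.02 mA.
V_DS = V_DD − I_D·R_D = 16 − 1.02×1.2 = 14.8 V.
Saturation requires V_DS ≥ V_GS − V_t = 0.743 V; 14.8 ≥ 0.743 ✓.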